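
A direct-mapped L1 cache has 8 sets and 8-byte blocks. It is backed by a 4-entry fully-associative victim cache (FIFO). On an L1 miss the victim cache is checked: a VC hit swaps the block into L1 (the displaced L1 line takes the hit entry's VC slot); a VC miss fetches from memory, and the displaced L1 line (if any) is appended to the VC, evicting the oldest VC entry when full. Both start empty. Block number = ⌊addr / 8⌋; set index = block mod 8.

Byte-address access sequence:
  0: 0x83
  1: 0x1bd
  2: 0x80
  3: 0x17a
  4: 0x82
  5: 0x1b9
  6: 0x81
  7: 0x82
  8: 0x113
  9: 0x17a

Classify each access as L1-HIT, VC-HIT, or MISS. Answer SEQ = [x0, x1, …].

#0 0x83→b16/s0 MISS; vc=[]
#1 0x1bd→b55/s7 MISS; vc=[]
#2 0x80→b16/s0 L1-HIT; vc=[]
#3 0x17a→b47/s7 MISS; vc=[55]
#4 0x82→b16/s0 L1-HIT; vc=[55]
#5 0x1b9→b55/s7 VC-HIT; vc=[47]
#6 0x81→b16/s0 L1-HIT; vc=[47]
#7 0x82→b16/s0 L1-HIT; vc=[47]
#8 0x113→b34/s2 MISS; vc=[47]
#9 0x17a→b47/s7 VC-HIT; vc=[55]

SEQ = [MISS, MISS, L1-HIT, MISS, L1-HIT, VC-HIT, L1-HIT, L1-HIT, MISS, VC-HIT]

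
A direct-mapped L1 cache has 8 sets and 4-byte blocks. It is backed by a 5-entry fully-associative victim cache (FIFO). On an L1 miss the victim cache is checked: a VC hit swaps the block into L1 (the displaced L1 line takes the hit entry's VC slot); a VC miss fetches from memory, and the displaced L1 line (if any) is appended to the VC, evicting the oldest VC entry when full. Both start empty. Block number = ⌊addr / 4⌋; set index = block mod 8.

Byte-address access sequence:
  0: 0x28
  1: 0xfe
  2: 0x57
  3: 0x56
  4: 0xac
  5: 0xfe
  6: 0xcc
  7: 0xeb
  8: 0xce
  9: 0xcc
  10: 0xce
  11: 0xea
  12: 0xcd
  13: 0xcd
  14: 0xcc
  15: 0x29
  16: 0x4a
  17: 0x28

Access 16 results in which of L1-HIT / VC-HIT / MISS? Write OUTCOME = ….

  [0] addr=0x28 blk=10 s=2: MISS | VC []
  [1] addr=0xfe blk=63 s=7: MISS | VC []
  [2] addr=0x57 blk=21 s=5: MISS | VC []
  [3] addr=0x56 blk=21 s=5: L1-HIT | VC []
  [4] addr=0xac blk=43 s=3: MISS | VC []
  [5] addr=0xfe blk=63 s=7: L1-HIT | VC []
  [6] addr=0xcc blk=51 s=3: MISS | VC [43]
  [7] addr=0xeb blk=58 s=2: MISS | VC [43, 10]
  [8] addr=0xce blk=51 s=3: L1-HIT | VC [43, 10]
  [9] addr=0xcc blk=51 s=3: L1-HIT | VC [43, 10]
  [10] addr=0xce blk=51 s=3: L1-HIT | VC [43, 10]
  [11] addr=0xea blk=58 s=2: L1-HIT | VC [43, 10]
  [12] addr=0xcd blk=51 s=3: L1-HIT | VC [43, 10]
  [13] addr=0xcd blk=51 s=3: L1-HIT | VC [43, 10]
  [14] addr=0xcc blk=51 s=3: L1-HIT | VC [43, 10]
  [15] addr=0x29 blk=10 s=2: VC-HIT | VC [43, 58]
  [16] addr=0x4a blk=18 s=2: MISS | VC [43, 58, 10]
  [17] addr=0x28 blk=10 s=2: VC-HIT | VC [43, 58, 18]

OUTCOME = MISS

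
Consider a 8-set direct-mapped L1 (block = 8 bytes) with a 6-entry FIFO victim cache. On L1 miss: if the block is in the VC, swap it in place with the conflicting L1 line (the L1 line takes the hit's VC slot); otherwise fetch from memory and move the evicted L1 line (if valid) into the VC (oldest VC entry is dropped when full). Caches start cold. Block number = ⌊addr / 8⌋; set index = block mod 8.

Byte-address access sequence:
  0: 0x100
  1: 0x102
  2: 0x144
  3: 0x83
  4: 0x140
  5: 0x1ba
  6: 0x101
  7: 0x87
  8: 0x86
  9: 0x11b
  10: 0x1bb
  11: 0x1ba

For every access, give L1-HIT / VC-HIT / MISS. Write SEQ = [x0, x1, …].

0: 0x100 (blk 32, set 0) → MISS  vc=[]
1: 0x102 (blk 32, set 0) → L1-HIT  vc=[]
2: 0x144 (blk 40, set 0) → MISS  vc=[32]
3: 0x83 (blk 16, set 0) → MISS  vc=[32, 40]
4: 0x140 (blk 40, set 0) → VC-HIT  vc=[32, 16]
5: 0x1ba (blk 55, set 7) → MISS  vc=[32, 16]
6: 0x101 (blk 32, set 0) → VC-HIT  vc=[40, 16]
7: 0x87 (blk 16, set 0) → VC-HIT  vc=[40, 32]
8: 0x86 (blk 16, set 0) → L1-HIT  vc=[40, 32]
9: 0x11b (blk 35, set 3) → MISS  vc=[40, 32]
10: 0x1bb (blk 55, set 7) → L1-HIT  vc=[40, 32]
11: 0x1ba (blk 55, set 7) → L1-HIT  vc=[40, 32]

SEQ = [MISS, L1-HIT, MISS, MISS, VC-HIT, MISS, VC-HIT, VC-HIT, L1-HIT, MISS, L1-HIT, L1-HIT]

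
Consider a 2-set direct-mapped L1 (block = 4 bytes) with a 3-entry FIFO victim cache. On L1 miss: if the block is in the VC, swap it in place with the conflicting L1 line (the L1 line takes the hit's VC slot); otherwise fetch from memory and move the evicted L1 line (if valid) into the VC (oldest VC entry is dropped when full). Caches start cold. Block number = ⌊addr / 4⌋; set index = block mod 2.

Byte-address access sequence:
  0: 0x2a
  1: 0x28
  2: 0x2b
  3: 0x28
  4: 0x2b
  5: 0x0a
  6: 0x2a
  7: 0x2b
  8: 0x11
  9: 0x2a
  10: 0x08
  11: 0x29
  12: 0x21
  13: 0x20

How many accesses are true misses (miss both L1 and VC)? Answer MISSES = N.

0: 0x2a (blk 10, set 0) → MISS  vc=[]
1: 0x28 (blk 10, set 0) → L1-HIT  vc=[]
2: 0x2b (blk 10, set 0) → L1-HIT  vc=[]
3: 0x28 (blk 10, set 0) → L1-HIT  vc=[]
4: 0x2b (blk 10, set 0) → L1-HIT  vc=[]
5: 0xa (blk 2, set 0) → MISS  vc=[10]
6: 0x2a (blk 10, set 0) → VC-HIT  vc=[2]
7: 0x2b (blk 10, set 0) → L1-HIT  vc=[2]
8: 0x11 (blk 4, set 0) → MISS  vc=[2, 10]
9: 0x2a (blk 10, set 0) → VC-HIT  vc=[2, 4]
10: 0x8 (blk 2, set 0) → VC-HIT  vc=[10, 4]
11: 0x29 (blk 10, set 0) → VC-HIT  vc=[2, 4]
12: 0x21 (blk 8, set 0) → MISS  vc=[2, 4, 10]
13: 0x20 (blk 8, set 0) → L1-HIT  vc=[2, 4, 10]

MISSES = 4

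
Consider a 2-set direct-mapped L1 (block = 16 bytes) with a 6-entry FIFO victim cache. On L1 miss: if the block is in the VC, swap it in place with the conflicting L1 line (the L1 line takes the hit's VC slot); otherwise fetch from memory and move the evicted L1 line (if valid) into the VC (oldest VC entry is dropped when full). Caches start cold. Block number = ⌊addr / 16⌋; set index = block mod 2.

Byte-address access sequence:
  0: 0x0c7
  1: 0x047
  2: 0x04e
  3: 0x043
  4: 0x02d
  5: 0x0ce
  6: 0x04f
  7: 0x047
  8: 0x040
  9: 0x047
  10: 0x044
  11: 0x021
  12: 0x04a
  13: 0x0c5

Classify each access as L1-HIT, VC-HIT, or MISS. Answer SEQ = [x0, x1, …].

SEQ = [MISS, MISS, L1-HIT, L1-HIT, MISS, VC-HIT, VC-HIT, L1-HIT, L1-HIT, L1-HIT, L1-HIT, VC-HIT, VC-HIT, VC-HIT]

0: 0xc7 (blk 12, set 0) → MISS  vc=[]
1: 0x47 (blk 4, set 0) → MISS  vc=[12]
2: 0x4e (blk 4, set 0) → L1-HIT  vc=[12]
3: 0x43 (blk 4, set 0) → L1-HIT  vc=[12]
4: 0x2d (blk 2, set 0) → MISS  vc=[12, 4]
5: 0xce (blk 12, set 0) → VC-HIT  vc=[2, 4]
6: 0x4f (blk 4, set 0) → VC-HIT  vc=[2, 12]
7: 0x47 (blk 4, set 0) → L1-HIT  vc=[2, 12]
8: 0x40 (blk 4, set 0) → L1-HIT  vc=[2, 12]
9: 0x47 (blk 4, set 0) → L1-HIT  vc=[2, 12]
10: 0x44 (blk 4, set 0) → L1-HIT  vc=[2, 12]
11: 0x21 (blk 2, set 0) → VC-HIT  vc=[4, 12]
12: 0x4a (blk 4, set 0) → VC-HIT  vc=[2, 12]
13: 0xc5 (blk 12, set 0) → VC-HIT  vc=[2, 4]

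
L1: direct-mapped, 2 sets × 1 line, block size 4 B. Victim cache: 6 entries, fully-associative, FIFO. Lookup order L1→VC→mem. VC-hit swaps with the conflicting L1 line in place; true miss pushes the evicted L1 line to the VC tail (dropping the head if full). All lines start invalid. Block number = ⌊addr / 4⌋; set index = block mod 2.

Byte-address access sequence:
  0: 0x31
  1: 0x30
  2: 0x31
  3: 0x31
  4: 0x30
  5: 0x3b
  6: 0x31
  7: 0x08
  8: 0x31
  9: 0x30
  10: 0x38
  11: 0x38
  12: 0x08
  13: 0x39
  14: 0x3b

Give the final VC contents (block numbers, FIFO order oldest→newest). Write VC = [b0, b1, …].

0: 0x31 (blk 12, set 0) → MISS  vc=[]
1: 0x30 (blk 12, set 0) → L1-HIT  vc=[]
2: 0x31 (blk 12, set 0) → L1-HIT  vc=[]
3: 0x31 (blk 12, set 0) → L1-HIT  vc=[]
4: 0x30 (blk 12, set 0) → L1-HIT  vc=[]
5: 0x3b (blk 14, set 0) → MISS  vc=[12]
6: 0x31 (blk 12, set 0) → VC-HIT  vc=[14]
7: 0x8 (blk 2, set 0) → MISS  vc=[14, 12]
8: 0x31 (blk 12, set 0) → VC-HIT  vc=[14, 2]
9: 0x30 (blk 12, set 0) → L1-HIT  vc=[14, 2]
10: 0x38 (blk 14, set 0) → VC-HIT  vc=[12, 2]
11: 0x38 (blk 14, set 0) → L1-HIT  vc=[12, 2]
12: 0x8 (blk 2, set 0) → VC-HIT  vc=[12, 14]
13: 0x39 (blk 14, set 0) → VC-HIT  vc=[12, 2]
14: 0x3b (blk 14, set 0) → L1-HIT  vc=[12, 2]

VC = [12, 2]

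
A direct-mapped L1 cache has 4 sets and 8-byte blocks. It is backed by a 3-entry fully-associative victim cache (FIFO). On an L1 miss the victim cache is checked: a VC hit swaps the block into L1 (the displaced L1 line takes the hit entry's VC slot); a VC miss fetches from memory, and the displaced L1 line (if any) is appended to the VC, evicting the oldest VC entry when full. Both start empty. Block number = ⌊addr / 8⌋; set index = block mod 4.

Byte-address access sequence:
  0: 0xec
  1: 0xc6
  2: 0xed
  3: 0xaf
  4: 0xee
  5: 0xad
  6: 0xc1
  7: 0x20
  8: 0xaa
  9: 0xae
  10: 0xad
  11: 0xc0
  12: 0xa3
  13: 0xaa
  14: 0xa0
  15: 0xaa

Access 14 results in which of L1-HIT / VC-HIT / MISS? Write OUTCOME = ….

  [0] addr=0xec blk=29 s=1: MISS | VC []
  [1] addr=0xc6 blk=24 s=0: MISS | VC []
  [2] addr=0xed blk=29 s=1: L1-HIT | VC []
  [3] addr=0xaf blk=21 s=1: MISS | VC [29]
  [4] addr=0xee blk=29 s=1: VC-HIT | VC [21]
  [5] addr=0xad blk=21 s=1: VC-HIT | VC [29]
  [6] addr=0xc1 blk=24 s=0: L1-HIT | VC [29]
  [7] addr=0x20 blk=4 s=0: MISS | VC [29, 24]
  [8] addr=0xaa blk=21 s=1: L1-HIT | VC [29, 24]
  [9] addr=0xae blk=21 s=1: L1-HIT | VC [29, 24]
  [10] addr=0xad blk=21 s=1: L1-HIT | VC [29, 24]
  [11] addr=0xc0 blk=24 s=0: VC-HIT | VC [29, 4]
  [12] addr=0xa3 blk=20 s=0: MISS | VC [29, 4, 24]
  [13] addr=0xaa blk=21 s=1: L1-HIT | VC [29, 4, 24]
  [14] addr=0xa0 blk=20 s=0: L1-HIT | VC [29, 4, 24]
  [15] addr=0xaa blk=21 s=1: L1-HIT | VC [29, 4, 24]

OUTCOME = L1-HIT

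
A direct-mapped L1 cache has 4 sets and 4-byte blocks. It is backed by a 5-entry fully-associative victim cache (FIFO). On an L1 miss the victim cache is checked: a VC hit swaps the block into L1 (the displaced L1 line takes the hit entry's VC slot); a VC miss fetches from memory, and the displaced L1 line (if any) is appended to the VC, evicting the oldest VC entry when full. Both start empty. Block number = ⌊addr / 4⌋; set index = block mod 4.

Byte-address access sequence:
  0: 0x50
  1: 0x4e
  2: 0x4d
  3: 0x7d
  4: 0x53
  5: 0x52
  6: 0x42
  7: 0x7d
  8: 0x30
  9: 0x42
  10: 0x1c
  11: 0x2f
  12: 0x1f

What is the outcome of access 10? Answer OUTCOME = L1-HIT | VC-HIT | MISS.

0: 0x50 (blk 20, set 0) → MISS  vc=[]
1: 0x4e (blk 19, set 3) → MISS  vc=[]
2: 0x4d (blk 19, set 3) → L1-HIT  vc=[]
3: 0x7d (blk 31, set 3) → MISS  vc=[19]
4: 0x53 (blk 20, set 0) → L1-HIT  vc=[19]
5: 0x52 (blk 20, set 0) → L1-HIT  vc=[19]
6: 0x42 (blk 16, set 0) → MISS  vc=[19, 20]
7: 0x7d (blk 31, set 3) → L1-HIT  vc=[19, 20]
8: 0x30 (blk 12, set 0) → MISS  vc=[19, 20, 16]
9: 0x42 (blk 16, set 0) → VC-HIT  vc=[19, 20, 12]
10: 0x1c (blk 7, set 3) → MISS  vc=[19, 20, 12, 31]
11: 0x2f (blk 11, set 3) → MISS  vc=[19, 20, 12, 31, 7]
12: 0x1f (blk 7, set 3) → VC-HIT  vc=[19, 20, 12, 31, 11]

OUTCOME = MISS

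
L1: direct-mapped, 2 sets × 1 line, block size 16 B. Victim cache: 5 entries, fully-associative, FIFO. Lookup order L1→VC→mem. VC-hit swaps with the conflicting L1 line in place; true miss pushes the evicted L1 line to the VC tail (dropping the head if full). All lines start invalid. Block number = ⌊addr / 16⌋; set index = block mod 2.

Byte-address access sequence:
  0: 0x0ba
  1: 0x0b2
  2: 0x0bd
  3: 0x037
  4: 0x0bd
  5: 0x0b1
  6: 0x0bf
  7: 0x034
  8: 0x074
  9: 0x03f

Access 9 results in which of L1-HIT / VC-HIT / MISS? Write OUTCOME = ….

0: 0xba (blk 11, set 1) → MISS  vc=[]
1: 0xb2 (blk 11, set 1) → L1-HIT  vc=[]
2: 0xbd (blk 11, set 1) → L1-HIT  vc=[]
3: 0x37 (blk 3, set 1) → MISS  vc=[11]
4: 0xbd (blk 11, set 1) → VC-HIT  vc=[3]
5: 0xb1 (blk 11, set 1) → L1-HIT  vc=[3]
6: 0xbf (blk 11, set 1) → L1-HIT  vc=[3]
7: 0x34 (blk 3, set 1) → VC-HIT  vc=[11]
8: 0x74 (blk 7, set 1) → MISS  vc=[11, 3]
9: 0x3f (blk 3, set 1) → VC-HIT  vc=[11, 7]

OUTCOME = VC-HIT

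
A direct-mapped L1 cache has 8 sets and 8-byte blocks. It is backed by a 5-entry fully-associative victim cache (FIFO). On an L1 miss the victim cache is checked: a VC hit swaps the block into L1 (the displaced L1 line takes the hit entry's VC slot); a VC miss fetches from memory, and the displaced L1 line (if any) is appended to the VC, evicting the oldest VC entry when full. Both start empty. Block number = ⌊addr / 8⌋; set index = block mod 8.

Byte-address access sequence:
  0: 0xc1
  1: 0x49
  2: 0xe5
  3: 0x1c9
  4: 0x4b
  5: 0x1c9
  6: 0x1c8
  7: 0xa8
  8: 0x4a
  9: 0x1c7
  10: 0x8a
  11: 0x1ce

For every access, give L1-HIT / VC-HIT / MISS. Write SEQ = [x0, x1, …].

SEQ = [MISS, MISS, MISS, MISS, VC-HIT, VC-HIT, L1-HIT, MISS, VC-HIT, MISS, MISS, VC-HIT]

#0 0xc1→b24/s0 MISS; vc=[]
#1 0x49→b9/s1 MISS; vc=[]
#2 0xe5→b28/s4 MISS; vc=[]
#3 0x1c9→b57/s1 MISS; vc=[9]
#4 0x4b→b9/s1 VC-HIT; vc=[57]
#5 0x1c9→b57/s1 VC-HIT; vc=[9]
#6 0x1c8→b57/s1 L1-HIT; vc=[9]
#7 0xa8→b21/s5 MISS; vc=[9]
#8 0x4a→b9/s1 VC-HIT; vc=[57]
#9 0x1c7→b56/s0 MISS; vc=[57,24]
#10 0x8a→b17/s1 MISS; vc=[57,24,9]
#11 0x1ce→b57/s1 VC-HIT; vc=[17,24,9]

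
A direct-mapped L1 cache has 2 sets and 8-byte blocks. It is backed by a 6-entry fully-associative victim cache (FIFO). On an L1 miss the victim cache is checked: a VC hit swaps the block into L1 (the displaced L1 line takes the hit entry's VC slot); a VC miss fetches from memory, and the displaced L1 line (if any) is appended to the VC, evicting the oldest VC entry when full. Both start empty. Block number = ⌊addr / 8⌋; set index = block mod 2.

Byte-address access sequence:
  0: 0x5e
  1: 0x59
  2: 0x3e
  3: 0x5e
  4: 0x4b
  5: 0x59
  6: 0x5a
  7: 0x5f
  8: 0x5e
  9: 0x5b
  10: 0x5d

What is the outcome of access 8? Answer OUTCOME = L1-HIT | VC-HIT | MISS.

OUTCOME = L1-HIT

  [0] addr=0x5e blk=11 s=1: MISS | VC []
  [1] addr=0x59 blk=11 s=1: L1-HIT | VC []
  [2] addr=0x3e blk=7 s=1: MISS | VC [11]
  [3] addr=0x5e blk=11 s=1: VC-HIT | VC [7]
  [4] addr=0x4b blk=9 s=1: MISS | VC [7, 11]
  [5] addr=0x59 blk=11 s=1: VC-HIT | VC [7, 9]
  [6] addr=0x5a blk=11 s=1: L1-HIT | VC [7, 9]
  [7] addr=0x5f blk=11 s=1: L1-HIT | VC [7, 9]
  [8] addr=0x5e blk=11 s=1: L1-HIT | VC [7, 9]
  [9] addr=0x5b blk=11 s=1: L1-HIT | VC [7, 9]
  [10] addr=0x5d blk=11 s=1: L1-HIT | VC [7, 9]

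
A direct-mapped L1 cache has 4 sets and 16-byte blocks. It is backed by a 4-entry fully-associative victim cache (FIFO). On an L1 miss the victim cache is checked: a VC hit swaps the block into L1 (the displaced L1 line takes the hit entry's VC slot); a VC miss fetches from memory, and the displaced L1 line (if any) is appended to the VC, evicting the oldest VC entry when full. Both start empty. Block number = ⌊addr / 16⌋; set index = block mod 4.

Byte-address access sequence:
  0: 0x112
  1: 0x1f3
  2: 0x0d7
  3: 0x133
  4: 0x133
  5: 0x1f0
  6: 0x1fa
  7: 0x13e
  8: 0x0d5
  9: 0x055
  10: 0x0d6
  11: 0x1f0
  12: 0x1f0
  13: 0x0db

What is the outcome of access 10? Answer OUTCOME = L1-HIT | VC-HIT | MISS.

0: 0x112 (blk 17, set 1) → MISS  vc=[]
1: 0x1f3 (blk 31, set 3) → MISS  vc=[]
2: 0xd7 (blk 13, set 1) → MISS  vc=[17]
3: 0x133 (blk 19, set 3) → MISS  vc=[17, 31]
4: 0x133 (blk 19, set 3) → L1-HIT  vc=[17, 31]
5: 0x1f0 (blk 31, set 3) → VC-HIT  vc=[17, 19]
6: 0x1fa (blk 31, set 3) → L1-HIT  vc=[17, 19]
7: 0x13e (blk 19, set 3) → VC-HIT  vc=[17, 31]
8: 0xd5 (blk 13, set 1) → L1-HIT  vc=[17, 31]
9: 0x55 (blk 5, set 1) → MISS  vc=[17, 31, 13]
10: 0xd6 (blk 13, set 1) → VC-HIT  vc=[17, 31, 5]
11: 0x1f0 (blk 31, set 3) → VC-HIT  vc=[17, 19, 5]
12: 0x1f0 (blk 31, set 3) → L1-HIT  vc=[17, 19, 5]
13: 0xdb (blk 13, set 1) → L1-HIT  vc=[17, 19, 5]

OUTCOME = VC-HIT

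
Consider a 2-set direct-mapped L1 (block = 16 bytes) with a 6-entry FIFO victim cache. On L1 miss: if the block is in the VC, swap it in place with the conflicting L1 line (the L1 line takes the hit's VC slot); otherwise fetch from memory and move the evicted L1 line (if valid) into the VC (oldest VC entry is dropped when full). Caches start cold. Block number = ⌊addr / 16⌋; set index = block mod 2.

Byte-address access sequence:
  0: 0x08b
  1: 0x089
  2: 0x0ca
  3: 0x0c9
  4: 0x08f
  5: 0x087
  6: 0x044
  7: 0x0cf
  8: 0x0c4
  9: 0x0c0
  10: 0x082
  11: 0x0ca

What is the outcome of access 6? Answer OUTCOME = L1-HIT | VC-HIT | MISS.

OUTCOME = MISS

  [0] addr=0x8b blk=8 s=0: MISS | VC []
  [1] addr=0x89 blk=8 s=0: L1-HIT | VC []
  [2] addr=0xca blk=12 s=0: MISS | VC [8]
  [3] addr=0xc9 blk=12 s=0: L1-HIT | VC [8]
  [4] addr=0x8f blk=8 s=0: VC-HIT | VC [12]
  [5] addr=0x87 blk=8 s=0: L1-HIT | VC [12]
  [6] addr=0x44 blk=4 s=0: MISS | VC [12, 8]
  [7] addr=0xcf blk=12 s=0: VC-HIT | VC [4, 8]
  [8] addr=0xc4 blk=12 s=0: L1-HIT | VC [4, 8]
  [9] addr=0xc0 blk=12 s=0: L1-HIT | VC [4, 8]
  [10] addr=0x82 blk=8 s=0: VC-HIT | VC [4, 12]
  [11] addr=0xca blk=12 s=0: VC-HIT | VC [4, 8]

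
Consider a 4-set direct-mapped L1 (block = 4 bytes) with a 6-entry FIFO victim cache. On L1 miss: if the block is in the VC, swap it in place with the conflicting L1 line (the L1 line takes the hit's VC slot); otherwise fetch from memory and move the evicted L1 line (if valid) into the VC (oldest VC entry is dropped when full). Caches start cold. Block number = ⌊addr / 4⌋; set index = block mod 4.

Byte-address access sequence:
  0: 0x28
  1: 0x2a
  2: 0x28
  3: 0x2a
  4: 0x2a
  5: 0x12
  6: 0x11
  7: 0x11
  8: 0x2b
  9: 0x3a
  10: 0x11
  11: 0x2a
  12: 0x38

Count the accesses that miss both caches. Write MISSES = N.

MISSES = 3

0: 0x28 (blk 10, set 2) → MISS  vc=[]
1: 0x2a (blk 10, set 2) → L1-HIT  vc=[]
2: 0x28 (blk 10, set 2) → L1-HIT  vc=[]
3: 0x2a (blk 10, set 2) → L1-HIT  vc=[]
4: 0x2a (blk 10, set 2) → L1-HIT  vc=[]
5: 0x12 (blk 4, set 0) → MISS  vc=[]
6: 0x11 (blk 4, set 0) → L1-HIT  vc=[]
7: 0x11 (blk 4, set 0) → L1-HIT  vc=[]
8: 0x2b (blk 10, set 2) → L1-HIT  vc=[]
9: 0x3a (blk 14, set 2) → MISS  vc=[10]
10: 0x11 (blk 4, set 0) → L1-HIT  vc=[10]
11: 0x2a (blk 10, set 2) → VC-HIT  vc=[14]
12: 0x38 (blk 14, set 2) → VC-HIT  vc=[10]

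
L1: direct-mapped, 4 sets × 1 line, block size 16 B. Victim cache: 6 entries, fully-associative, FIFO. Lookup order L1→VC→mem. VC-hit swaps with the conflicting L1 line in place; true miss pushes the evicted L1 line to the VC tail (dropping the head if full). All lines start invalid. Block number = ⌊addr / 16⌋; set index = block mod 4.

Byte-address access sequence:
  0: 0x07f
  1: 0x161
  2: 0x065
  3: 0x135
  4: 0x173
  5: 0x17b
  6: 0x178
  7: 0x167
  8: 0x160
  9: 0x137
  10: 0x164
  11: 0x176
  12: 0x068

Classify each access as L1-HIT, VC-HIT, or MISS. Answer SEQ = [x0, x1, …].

SEQ = [MISS, MISS, MISS, MISS, MISS, L1-HIT, L1-HIT, VC-HIT, L1-HIT, VC-HIT, L1-HIT, VC-HIT, VC-HIT]

0: 0x7f (blk 7, set 3) → MISS  vc=[]
1: 0x161 (blk 22, set 2) → MISS  vc=[]
2: 0x65 (blk 6, set 2) → MISS  vc=[22]
3: 0x135 (blk 19, set 3) → MISS  vc=[22, 7]
4: 0x173 (blk 23, set 3) → MISS  vc=[22, 7, 19]
5: 0x17b (blk 23, set 3) → L1-HIT  vc=[22, 7, 19]
6: 0x178 (blk 23, set 3) → L1-HIT  vc=[22, 7, 19]
7: 0x167 (blk 22, set 2) → VC-HIT  vc=[6, 7, 19]
8: 0x160 (blk 22, set 2) → L1-HIT  vc=[6, 7, 19]
9: 0x137 (blk 19, set 3) → VC-HIT  vc=[6, 7, 23]
10: 0x164 (blk 22, set 2) → L1-HIT  vc=[6, 7, 23]
11: 0x176 (blk 23, set 3) → VC-HIT  vc=[6, 7, 19]
12: 0x68 (blk 6, set 2) → VC-HIT  vc=[22, 7, 19]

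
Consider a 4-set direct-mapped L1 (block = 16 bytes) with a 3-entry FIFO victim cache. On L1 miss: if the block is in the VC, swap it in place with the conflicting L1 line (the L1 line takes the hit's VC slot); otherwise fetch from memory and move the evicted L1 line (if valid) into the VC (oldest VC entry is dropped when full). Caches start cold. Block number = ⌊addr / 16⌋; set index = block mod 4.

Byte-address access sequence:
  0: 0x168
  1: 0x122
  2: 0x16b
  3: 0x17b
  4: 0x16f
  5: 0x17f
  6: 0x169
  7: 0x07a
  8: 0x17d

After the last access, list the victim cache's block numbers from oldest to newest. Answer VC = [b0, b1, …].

VC = [18, 7]

0: 0x168 (blk 22, set 2) → MISS  vc=[]
1: 0x122 (blk 18, set 2) → MISS  vc=[22]
2: 0x16b (blk 22, set 2) → VC-HIT  vc=[18]
3: 0x17b (blk 23, set 3) → MISS  vc=[18]
4: 0x16f (blk 22, set 2) → L1-HIT  vc=[18]
5: 0x17f (blk 23, set 3) → L1-HIT  vc=[18]
6: 0x169 (blk 22, set 2) → L1-HIT  vc=[18]
7: 0x7a (blk 7, set 3) → MISS  vc=[18, 23]
8: 0x17d (blk 23, set 3) → VC-HIT  vc=[18, 7]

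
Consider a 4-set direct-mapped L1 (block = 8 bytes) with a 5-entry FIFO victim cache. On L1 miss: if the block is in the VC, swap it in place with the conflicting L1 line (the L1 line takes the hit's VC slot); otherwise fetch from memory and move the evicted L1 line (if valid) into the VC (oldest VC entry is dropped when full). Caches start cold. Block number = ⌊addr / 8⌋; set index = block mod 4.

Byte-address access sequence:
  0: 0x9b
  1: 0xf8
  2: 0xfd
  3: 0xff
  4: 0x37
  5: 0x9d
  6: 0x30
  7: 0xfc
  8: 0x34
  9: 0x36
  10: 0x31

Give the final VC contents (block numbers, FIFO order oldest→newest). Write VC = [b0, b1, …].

0: 0x9b (blk 19, set 3) → MISS  vc=[]
1: 0xf8 (blk 31, set 3) → MISS  vc=[19]
2: 0xfd (blk 31, set 3) → L1-HIT  vc=[19]
3: 0xff (blk 31, set 3) → L1-HIT  vc=[19]
4: 0x37 (blk 6, set 2) → MISS  vc=[19]
5: 0x9d (blk 19, set 3) → VC-HIT  vc=[31]
6: 0x30 (blk 6, set 2) → L1-HIT  vc=[31]
7: 0xfc (blk 31, set 3) → VC-HIT  vc=[19]
8: 0x34 (blk 6, set 2) → L1-HIT  vc=[19]
9: 0x36 (blk 6, set 2) → L1-HIT  vc=[19]
10: 0x31 (blk 6, set 2) → L1-HIT  vc=[19]

VC = [19]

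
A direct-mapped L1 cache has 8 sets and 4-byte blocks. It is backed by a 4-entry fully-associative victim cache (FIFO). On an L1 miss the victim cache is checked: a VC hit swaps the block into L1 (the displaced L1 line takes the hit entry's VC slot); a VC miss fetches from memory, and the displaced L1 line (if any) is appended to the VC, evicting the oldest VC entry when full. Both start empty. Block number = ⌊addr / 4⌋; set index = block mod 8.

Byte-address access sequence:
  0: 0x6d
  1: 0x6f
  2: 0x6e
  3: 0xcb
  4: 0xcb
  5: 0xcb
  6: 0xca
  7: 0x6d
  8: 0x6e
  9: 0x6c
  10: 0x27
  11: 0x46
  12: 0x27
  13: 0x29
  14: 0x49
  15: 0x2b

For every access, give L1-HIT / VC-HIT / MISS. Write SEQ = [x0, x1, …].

0: 0x6d (blk 27, set 3) → MISS  vc=[]
1: 0x6f (blk 27, set 3) → L1-HIT  vc=[]
2: 0x6e (blk 27, set 3) → L1-HIT  vc=[]
3: 0xcb (blk 50, set 2) → MISS  vc=[]
4: 0xcb (blk 50, set 2) → L1-HIT  vc=[]
5: 0xcb (blk 50, set 2) → L1-HIT  vc=[]
6: 0xca (blk 50, set 2) → L1-HIT  vc=[]
7: 0x6d (blk 27, set 3) → L1-HIT  vc=[]
8: 0x6e (blk 27, set 3) → L1-HIT  vc=[]
9: 0x6c (blk 27, set 3) → L1-HIT  vc=[]
10: 0x27 (blk 9, set 1) → MISS  vc=[]
11: 0x46 (blk 17, set 1) → MISS  vc=[9]
12: 0x27 (blk 9, set 1) → VC-HIT  vc=[17]
13: 0x29 (blk 10, set 2) → MISS  vc=[17, 50]
14: 0x49 (blk 18, set 2) → MISS  vc=[17, 50, 10]
15: 0x2b (blk 10, set 2) → VC-HIT  vc=[17, 50, 18]

SEQ = [MISS, L1-HIT, L1-HIT, MISS, L1-HIT, L1-HIT, L1-HIT, L1-HIT, L1-HIT, L1-HIT, MISS, MISS, VC-HIT, MISS, MISS, VC-HIT]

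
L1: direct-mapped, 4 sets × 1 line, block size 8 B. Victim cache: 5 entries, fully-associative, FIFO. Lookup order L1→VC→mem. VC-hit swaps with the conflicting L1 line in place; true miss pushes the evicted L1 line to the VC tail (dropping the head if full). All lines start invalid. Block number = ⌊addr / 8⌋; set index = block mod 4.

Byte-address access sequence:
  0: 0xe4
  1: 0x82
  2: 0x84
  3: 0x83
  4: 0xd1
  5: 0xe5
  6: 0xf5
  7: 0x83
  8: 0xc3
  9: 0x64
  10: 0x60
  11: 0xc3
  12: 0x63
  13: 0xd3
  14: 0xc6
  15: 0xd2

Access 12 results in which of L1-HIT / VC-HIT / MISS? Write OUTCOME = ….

OUTCOME = VC-HIT

  [0] addr=0xe4 blk=28 s=0: MISS | VC []
  [1] addr=0x82 blk=16 s=0: MISS | VC [28]
  [2] addr=0x84 blk=16 s=0: L1-HIT | VC [28]
  [3] addr=0x83 blk=16 s=0: L1-HIT | VC [28]
  [4] addr=0xd1 blk=26 s=2: MISS | VC [28]
  [5] addr=0xe5 blk=28 s=0: VC-HIT | VC [16]
  [6] addr=0xf5 blk=30 s=2: MISS | VC [16, 26]
  [7] addr=0x83 blk=16 s=0: VC-HIT | VC [28, 26]
  [8] addr=0xc3 blk=24 s=0: MISS | VC [28, 26, 16]
  [9] addr=0x64 blk=12 s=0: MISS | VC [28, 26, 16, 24]
  [10] addr=0x60 blk=12 s=0: L1-HIT | VC [28, 26, 16, 24]
  [11] addr=0xc3 blk=24 s=0: VC-HIT | VC [28, 26, 16, 12]
  [12] addr=0x63 blk=12 s=0: VC-HIT | VC [28, 26, 16, 24]
  [13] addr=0xd3 blk=26 s=2: VC-HIT | VC [28, 30, 16, 24]
  [14] addr=0xc6 blk=24 s=0: VC-HIT | VC [28, 30, 16, 12]
  [15] addr=0xd2 blk=26 s=2: L1-HIT | VC [28, 30, 16, 12]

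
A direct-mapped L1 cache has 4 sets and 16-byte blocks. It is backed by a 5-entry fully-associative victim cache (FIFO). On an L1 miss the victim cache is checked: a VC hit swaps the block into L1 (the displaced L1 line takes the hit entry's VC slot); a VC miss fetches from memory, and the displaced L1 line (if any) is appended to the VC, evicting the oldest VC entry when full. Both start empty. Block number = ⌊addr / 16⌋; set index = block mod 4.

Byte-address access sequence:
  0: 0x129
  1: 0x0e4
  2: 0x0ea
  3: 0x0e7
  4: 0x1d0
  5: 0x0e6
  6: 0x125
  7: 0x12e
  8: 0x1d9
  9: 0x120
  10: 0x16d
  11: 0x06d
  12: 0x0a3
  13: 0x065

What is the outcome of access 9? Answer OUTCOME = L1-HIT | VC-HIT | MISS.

#0 0x129→b18/s2 MISS; vc=[]
#1 0xe4→b14/s2 MISS; vc=[18]
#2 0xea→b14/s2 L1-HIT; vc=[18]
#3 0xe7→b14/s2 L1-HIT; vc=[18]
#4 0x1d0→b29/s1 MISS; vc=[18]
#5 0xe6→b14/s2 L1-HIT; vc=[18]
#6 0x125→b18/s2 VC-HIT; vc=[14]
#7 0x12e→b18/s2 L1-HIT; vc=[14]
#8 0x1d9→b29/s1 L1-HIT; vc=[14]
#9 0x120→b18/s2 L1-HIT; vc=[14]
#10 0x16d→b22/s2 MISS; vc=[14,18]
#11 0x6d→b6/s2 MISS; vc=[14,18,22]
#12 0xa3→b10/s2 MISS; vc=[14,18,22,6]
#13 0x65→b6/s2 VC-HIT; vc=[14,18,22,10]

OUTCOME = L1-HIT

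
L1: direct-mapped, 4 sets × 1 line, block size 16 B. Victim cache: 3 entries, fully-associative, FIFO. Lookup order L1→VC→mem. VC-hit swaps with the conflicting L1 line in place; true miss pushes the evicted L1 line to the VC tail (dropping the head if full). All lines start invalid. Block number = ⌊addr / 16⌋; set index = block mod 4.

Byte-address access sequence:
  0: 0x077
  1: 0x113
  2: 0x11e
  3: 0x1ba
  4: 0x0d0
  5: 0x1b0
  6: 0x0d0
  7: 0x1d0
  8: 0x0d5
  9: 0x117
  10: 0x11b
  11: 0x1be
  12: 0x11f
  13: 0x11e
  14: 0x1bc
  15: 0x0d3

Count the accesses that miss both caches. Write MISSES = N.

MISSES = 5

0: 0x77 (blk 7, set 3) → MISS  vc=[]
1: 0x113 (blk 17, set 1) → MISS  vc=[]
2: 0x11e (blk 17, set 1) → L1-HIT  vc=[]
3: 0x1ba (blk 27, set 3) → MISS  vc=[7]
4: 0xd0 (blk 13, set 1) → MISS  vc=[7, 17]
5: 0x1b0 (blk 27, set 3) → L1-HIT  vc=[7, 17]
6: 0xd0 (blk 13, set 1) → L1-HIT  vc=[7, 17]
7: 0x1d0 (blk 29, set 1) → MISS  vc=[7, 17, 13]
8: 0xd5 (blk 13, set 1) → VC-HIT  vc=[7, 17, 29]
9: 0x117 (blk 17, set 1) → VC-HIT  vc=[7, 13, 29]
10: 0x11b (blk 17, set 1) → L1-HIT  vc=[7, 13, 29]
11: 0x1be (blk 27, set 3) → L1-HIT  vc=[7, 13, 29]
12: 0x11f (blk 17, set 1) → L1-HIT  vc=[7, 13, 29]
13: 0x11e (blk 17, set 1) → L1-HIT  vc=[7, 13, 29]
14: 0x1bc (blk 27, set 3) → L1-HIT  vc=[7, 13, 29]
15: 0xd3 (blk 13, set 1) → VC-HIT  vc=[7, 17, 29]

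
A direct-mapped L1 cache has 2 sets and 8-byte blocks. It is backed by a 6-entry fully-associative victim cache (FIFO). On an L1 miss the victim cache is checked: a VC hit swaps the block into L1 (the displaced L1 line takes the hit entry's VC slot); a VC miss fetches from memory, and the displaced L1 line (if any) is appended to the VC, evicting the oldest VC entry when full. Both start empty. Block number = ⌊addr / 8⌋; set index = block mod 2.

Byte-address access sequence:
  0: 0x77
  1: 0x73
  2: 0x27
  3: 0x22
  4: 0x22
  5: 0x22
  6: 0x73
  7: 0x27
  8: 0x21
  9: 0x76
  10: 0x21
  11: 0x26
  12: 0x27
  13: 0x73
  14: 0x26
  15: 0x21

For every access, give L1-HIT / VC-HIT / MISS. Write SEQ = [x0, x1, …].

  [0] addr=0x77 blk=14 s=0: MISS | VC []
  [1] addr=0x73 blk=14 s=0: L1-HIT | VC []
  [2] addr=0x27 blk=4 s=0: MISS | VC [14]
  [3] addr=0x22 blk=4 s=0: L1-HIT | VC [14]
  [4] addr=0x22 blk=4 s=0: L1-HIT | VC [14]
  [5] addr=0x22 blk=4 s=0: L1-HIT | VC [14]
  [6] addr=0x73 blk=14 s=0: VC-HIT | VC [4]
  [7] addr=0x27 blk=4 s=0: VC-HIT | VC [14]
  [8] addr=0x21 blk=4 s=0: L1-HIT | VC [14]
  [9] addr=0x76 blk=14 s=0: VC-HIT | VC [4]
  [10] addr=0x21 blk=4 s=0: VC-HIT | VC [14]
  [11] addr=0x26 blk=4 s=0: L1-HIT | VC [14]
  [12] addr=0x27 blk=4 s=0: L1-HIT | VC [14]
  [13] addr=0x73 blk=14 s=0: VC-HIT | VC [4]
  [14] addr=0x26 blk=4 s=0: VC-HIT | VC [14]
  [15] addr=0x21 blk=4 s=0: L1-HIT | VC [14]

SEQ = [MISS, L1-HIT, MISS, L1-HIT, L1-HIT, L1-HIT, VC-HIT, VC-HIT, L1-HIT, VC-HIT, VC-HIT, L1-HIT, L1-HIT, VC-HIT, VC-HIT, L1-HIT]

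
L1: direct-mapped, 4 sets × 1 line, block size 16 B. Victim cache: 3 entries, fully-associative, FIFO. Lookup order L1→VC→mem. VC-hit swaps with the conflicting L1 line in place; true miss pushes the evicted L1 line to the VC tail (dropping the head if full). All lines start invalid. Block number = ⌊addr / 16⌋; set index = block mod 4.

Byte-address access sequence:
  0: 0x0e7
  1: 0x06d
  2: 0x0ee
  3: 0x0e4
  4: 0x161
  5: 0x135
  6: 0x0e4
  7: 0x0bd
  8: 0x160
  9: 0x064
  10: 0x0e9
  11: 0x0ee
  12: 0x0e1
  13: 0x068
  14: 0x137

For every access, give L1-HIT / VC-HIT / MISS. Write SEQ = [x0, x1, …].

#0 0xe7→b14/s2 MISS; vc=[]
#1 0x6d→b6/s2 MISS; vc=[14]
#2 0xee→b14/s2 VC-HIT; vc=[6]
#3 0xe4→b14/s2 L1-HIT; vc=[6]
#4 0x161→b22/s2 MISS; vc=[6,14]
#5 0x135→b19/s3 MISS; vc=[6,14]
#6 0xe4→b14/s2 VC-HIT; vc=[6,22]
#7 0xbd→b11/s3 MISS; vc=[6,22,19]
#8 0x160→b22/s2 VC-HIT; vc=[6,14,19]
#9 0x64→b6/s2 VC-HIT; vc=[22,14,19]
#10 0xe9→b14/s2 VC-HIT; vc=[22,6,19]
#11 0xee→b14/s2 L1-HIT; vc=[22,6,19]
#12 0xe1→b14/s2 L1-HIT; vc=[22,6,19]
#13 0x68→b6/s2 VC-HIT; vc=[22,14,19]
#14 0x137→b19/s3 VC-HIT; vc=[22,14,11]

SEQ = [MISS, MISS, VC-HIT, L1-HIT, MISS, MISS, VC-HIT, MISS, VC-HIT, VC-HIT, VC-HIT, L1-HIT, L1-HIT, VC-HIT, VC-HIT]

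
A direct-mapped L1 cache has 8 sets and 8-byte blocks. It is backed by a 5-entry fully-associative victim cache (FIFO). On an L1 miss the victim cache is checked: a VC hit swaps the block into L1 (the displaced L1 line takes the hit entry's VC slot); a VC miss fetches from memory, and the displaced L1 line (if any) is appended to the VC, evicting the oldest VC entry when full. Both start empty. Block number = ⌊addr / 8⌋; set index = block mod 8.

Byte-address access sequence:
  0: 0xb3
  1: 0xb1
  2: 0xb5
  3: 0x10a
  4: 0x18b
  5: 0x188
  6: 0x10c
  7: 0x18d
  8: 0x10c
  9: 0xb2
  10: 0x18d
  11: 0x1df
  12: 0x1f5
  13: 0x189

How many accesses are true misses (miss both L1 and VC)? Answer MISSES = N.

MISSES = 5

0: 0xb3 (blk 22, set 6) → MISS  vc=[]
1: 0xb1 (blk 22, set 6) → L1-HIT  vc=[]
2: 0xb5 (blk 22, set 6) → L1-HIT  vc=[]
3: 0x10a (blk 33, set 1) → MISS  vc=[]
4: 0x18b (blk 49, set 1) → MISS  vc=[33]
5: 0x188 (blk 49, set 1) → L1-HIT  vc=[33]
6: 0x10c (blk 33, set 1) → VC-HIT  vc=[49]
7: 0x18d (blk 49, set 1) → VC-HIT  vc=[33]
8: 0x10c (blk 33, set 1) → VC-HIT  vc=[49]
9: 0xb2 (blk 22, set 6) → L1-HIT  vc=[49]
10: 0x18d (blk 49, set 1) → VC-HIT  vc=[33]
11: 0x1df (blk 59, set 3) → MISS  vc=[33]
12: 0x1f5 (blk 62, set 6) → MISS  vc=[33, 22]
13: 0x189 (blk 49, set 1) → L1-HIT  vc=[33, 22]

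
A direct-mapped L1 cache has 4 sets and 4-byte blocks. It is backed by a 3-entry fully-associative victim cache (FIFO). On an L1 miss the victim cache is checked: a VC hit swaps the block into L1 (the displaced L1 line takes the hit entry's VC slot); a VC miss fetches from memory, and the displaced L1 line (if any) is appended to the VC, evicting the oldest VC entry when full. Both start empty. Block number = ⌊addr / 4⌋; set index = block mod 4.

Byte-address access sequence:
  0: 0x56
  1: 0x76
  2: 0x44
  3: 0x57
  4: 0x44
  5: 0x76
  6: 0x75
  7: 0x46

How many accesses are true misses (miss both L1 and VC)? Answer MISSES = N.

#0 0x56→b21/s1 MISS; vc=[]
#1 0x76→b29/s1 MISS; vc=[21]
#2 0x44→b17/s1 MISS; vc=[21,29]
#3 0x57→b21/s1 VC-HIT; vc=[17,29]
#4 0x44→b17/s1 VC-HIT; vc=[21,29]
#5 0x76→b29/s1 VC-HIT; vc=[21,17]
#6 0x75→b29/s1 L1-HIT; vc=[21,17]
#7 0x46→b17/s1 VC-HIT; vc=[21,29]

MISSES = 3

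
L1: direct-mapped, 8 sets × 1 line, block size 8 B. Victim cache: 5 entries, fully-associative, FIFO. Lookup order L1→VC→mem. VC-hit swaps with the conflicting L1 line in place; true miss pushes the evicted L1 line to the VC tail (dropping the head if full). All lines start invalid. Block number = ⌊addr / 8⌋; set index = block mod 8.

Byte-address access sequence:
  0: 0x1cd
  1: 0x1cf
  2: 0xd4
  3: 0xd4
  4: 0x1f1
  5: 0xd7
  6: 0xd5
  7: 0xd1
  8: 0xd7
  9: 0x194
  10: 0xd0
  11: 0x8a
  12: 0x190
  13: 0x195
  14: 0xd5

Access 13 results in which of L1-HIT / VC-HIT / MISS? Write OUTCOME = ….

OUTCOME = L1-HIT

0: 0x1cd (blk 57, set 1) → MISS  vc=[]
1: 0x1cf (blk 57, set 1) → L1-HIT  vc=[]
2: 0xd4 (blk 26, set 2) → MISS  vc=[]
3: 0xd4 (blk 26, set 2) → L1-HIT  vc=[]
4: 0x1f1 (blk 62, set 6) → MISS  vc=[]
5: 0xd7 (blk 26, set 2) → L1-HIT  vc=[]
6: 0xd5 (blk 26, set 2) → L1-HIT  vc=[]
7: 0xd1 (blk 26, set 2) → L1-HIT  vc=[]
8: 0xd7 (blk 26, set 2) → L1-HIT  vc=[]
9: 0x194 (blk 50, set 2) → MISS  vc=[26]
10: 0xd0 (blk 26, set 2) → VC-HIT  vc=[50]
11: 0x8a (blk 17, set 1) → MISS  vc=[50, 57]
12: 0x190 (blk 50, set 2) → VC-HIT  vc=[26, 57]
13: 0x195 (blk 50, set 2) → L1-HIT  vc=[26, 57]
14: 0xd5 (blk 26, set 2) → VC-HIT  vc=[50, 57]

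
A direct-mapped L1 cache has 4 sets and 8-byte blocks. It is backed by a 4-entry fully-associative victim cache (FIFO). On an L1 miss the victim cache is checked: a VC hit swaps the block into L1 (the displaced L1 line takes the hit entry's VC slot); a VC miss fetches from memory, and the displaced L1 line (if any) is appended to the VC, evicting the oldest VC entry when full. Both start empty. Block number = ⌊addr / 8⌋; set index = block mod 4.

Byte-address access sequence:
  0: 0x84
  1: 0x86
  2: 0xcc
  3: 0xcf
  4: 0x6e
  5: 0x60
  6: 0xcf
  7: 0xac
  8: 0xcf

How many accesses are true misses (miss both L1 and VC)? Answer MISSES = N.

0: 0x84 (blk 16, set 0) → MISS  vc=[]
1: 0x86 (blk 16, set 0) → L1-HIT  vc=[]
2: 0xcc (blk 25, set 1) → MISS  vc=[]
3: 0xcf (blk 25, set 1) → L1-HIT  vc=[]
4: 0x6e (blk 13, set 1) → MISS  vc=[25]
5: 0x60 (blk 12, set 0) → MISS  vc=[25, 16]
6: 0xcf (blk 25, set 1) → VC-HIT  vc=[13, 16]
7: 0xac (blk 21, set 1) → MISS  vc=[13, 16, 25]
8: 0xcf (blk 25, set 1) → VC-HIT  vc=[13, 16, 21]

MISSES = 5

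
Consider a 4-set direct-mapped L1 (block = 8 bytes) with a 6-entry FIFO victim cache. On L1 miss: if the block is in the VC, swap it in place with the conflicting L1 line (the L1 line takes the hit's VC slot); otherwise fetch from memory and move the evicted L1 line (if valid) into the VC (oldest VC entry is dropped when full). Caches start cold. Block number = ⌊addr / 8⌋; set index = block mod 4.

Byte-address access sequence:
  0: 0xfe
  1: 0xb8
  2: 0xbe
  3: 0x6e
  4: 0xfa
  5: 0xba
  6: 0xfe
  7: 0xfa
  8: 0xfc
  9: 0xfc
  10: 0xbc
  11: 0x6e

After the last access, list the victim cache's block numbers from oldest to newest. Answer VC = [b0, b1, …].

0: 0xfe (blk 31, set 3) → MISS  vc=[]
1: 0xb8 (blk 23, set 3) → MISS  vc=[31]
2: 0xbe (blk 23, set 3) → L1-HIT  vc=[31]
3: 0x6e (blk 13, set 1) → MISS  vc=[31]
4: 0xfa (blk 31, set 3) → VC-HIT  vc=[23]
5: 0xba (blk 23, set 3) → VC-HIT  vc=[31]
6: 0xfe (blk 31, set 3) → VC-HIT  vc=[23]
7: 0xfa (blk 31, set 3) → L1-HIT  vc=[23]
8: 0xfc (blk 31, set 3) → L1-HIT  vc=[23]
9: 0xfc (blk 31, set 3) → L1-HIT  vc=[23]
10: 0xbc (blk 23, set 3) → VC-HIT  vc=[31]
11: 0x6e (blk 13, set 1) → L1-HIT  vc=[31]

VC = [31]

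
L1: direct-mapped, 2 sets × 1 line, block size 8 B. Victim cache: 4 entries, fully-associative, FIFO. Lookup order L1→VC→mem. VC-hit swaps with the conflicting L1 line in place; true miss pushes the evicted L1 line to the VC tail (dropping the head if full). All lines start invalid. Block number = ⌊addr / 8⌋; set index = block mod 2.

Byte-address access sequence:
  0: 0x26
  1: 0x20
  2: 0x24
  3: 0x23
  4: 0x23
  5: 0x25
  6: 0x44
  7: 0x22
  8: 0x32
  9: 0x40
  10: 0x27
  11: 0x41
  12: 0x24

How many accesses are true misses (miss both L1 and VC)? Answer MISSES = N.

MISSES = 3

0: 0x26 (blk 4, set 0) → MISS  vc=[]
1: 0x20 (blk 4, set 0) → L1-HIT  vc=[]
2: 0x24 (blk 4, set 0) → L1-HIT  vc=[]
3: 0x23 (blk 4, set 0) → L1-HIT  vc=[]
4: 0x23 (blk 4, set 0) → L1-HIT  vc=[]
5: 0x25 (blk 4, set 0) → L1-HIT  vc=[]
6: 0x44 (blk 8, set 0) → MISS  vc=[4]
7: 0x22 (blk 4, set 0) → VC-HIT  vc=[8]
8: 0x32 (blk 6, set 0) → MISS  vc=[8, 4]
9: 0x40 (blk 8, set 0) → VC-HIT  vc=[6, 4]
10: 0x27 (blk 4, set 0) → VC-HIT  vc=[6, 8]
11: 0x41 (blk 8, set 0) → VC-HIT  vc=[6, 4]
12: 0x24 (blk 4, set 0) → VC-HIT  vc=[6, 8]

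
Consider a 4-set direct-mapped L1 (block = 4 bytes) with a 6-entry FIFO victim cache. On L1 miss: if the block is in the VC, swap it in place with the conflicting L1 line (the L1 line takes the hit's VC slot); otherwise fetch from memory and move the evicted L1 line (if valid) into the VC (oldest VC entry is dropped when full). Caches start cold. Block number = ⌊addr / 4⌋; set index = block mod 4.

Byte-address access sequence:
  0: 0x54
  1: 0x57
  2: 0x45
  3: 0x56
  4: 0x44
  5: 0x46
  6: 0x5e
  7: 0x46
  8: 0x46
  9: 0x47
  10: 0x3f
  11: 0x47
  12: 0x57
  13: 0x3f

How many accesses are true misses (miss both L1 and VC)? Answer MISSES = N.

MISSES = 4

  [0] addr=0x54 blk=21 s=1: MISS | VC []
  [1] addr=0x57 blk=21 s=1: L1-HIT | VC []
  [2] addr=0x45 blk=17 s=1: MISS | VC [21]
  [3] addr=0x56 blk=21 s=1: VC-HIT | VC [17]
  [4] addr=0x44 blk=17 s=1: VC-HIT | VC [21]
  [5] addr=0x46 blk=17 s=1: L1-HIT | VC [21]
  [6] addr=0x5e blk=23 s=3: MISS | VC [21]
  [7] addr=0x46 blk=17 s=1: L1-HIT | VC [21]
  [8] addr=0x46 blk=17 s=1: L1-HIT | VC [21]
  [9] addr=0x47 blk=17 s=1: L1-HIT | VC [21]
  [10] addr=0x3f blk=15 s=3: MISS | VC [21, 23]
  [11] addr=0x47 blk=17 s=1: L1-HIT | VC [21, 23]
  [12] addr=0x57 blk=21 s=1: VC-HIT | VC [17, 23]
  [13] addr=0x3f blk=15 s=3: L1-HIT | VC [17, 23]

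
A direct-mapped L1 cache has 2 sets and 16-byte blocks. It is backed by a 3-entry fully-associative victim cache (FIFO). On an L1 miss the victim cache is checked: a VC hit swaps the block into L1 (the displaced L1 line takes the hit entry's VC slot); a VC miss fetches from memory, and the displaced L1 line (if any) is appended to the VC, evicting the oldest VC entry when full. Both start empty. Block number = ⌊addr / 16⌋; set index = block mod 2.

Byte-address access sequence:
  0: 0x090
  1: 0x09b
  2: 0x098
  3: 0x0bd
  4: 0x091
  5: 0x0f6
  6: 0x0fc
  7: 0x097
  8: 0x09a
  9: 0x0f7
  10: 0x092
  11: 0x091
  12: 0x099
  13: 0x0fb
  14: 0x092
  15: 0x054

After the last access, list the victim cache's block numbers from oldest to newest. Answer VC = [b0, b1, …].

VC = [11, 15, 9]

#0 0x90→b9/s1 MISS; vc=[]
#1 0x9b→b9/s1 L1-HIT; vc=[]
#2 0x98→b9/s1 L1-HIT; vc=[]
#3 0xbd→b11/s1 MISS; vc=[9]
#4 0x91→b9/s1 VC-HIT; vc=[11]
#5 0xf6→b15/s1 MISS; vc=[11,9]
#6 0xfc→b15/s1 L1-HIT; vc=[11,9]
#7 0x97→b9/s1 VC-HIT; vc=[11,15]
#8 0x9a→b9/s1 L1-HIT; vc=[11,15]
#9 0xf7→b15/s1 VC-HIT; vc=[11,9]
#10 0x92→b9/s1 VC-HIT; vc=[11,15]
#11 0x91→b9/s1 L1-HIT; vc=[11,15]
#12 0x99→b9/s1 L1-HIT; vc=[11,15]
#13 0xfb→b15/s1 VC-HIT; vc=[11,9]
#14 0x92→b9/s1 VC-HIT; vc=[11,15]
#15 0x54→b5/s1 MISS; vc=[11,15,9]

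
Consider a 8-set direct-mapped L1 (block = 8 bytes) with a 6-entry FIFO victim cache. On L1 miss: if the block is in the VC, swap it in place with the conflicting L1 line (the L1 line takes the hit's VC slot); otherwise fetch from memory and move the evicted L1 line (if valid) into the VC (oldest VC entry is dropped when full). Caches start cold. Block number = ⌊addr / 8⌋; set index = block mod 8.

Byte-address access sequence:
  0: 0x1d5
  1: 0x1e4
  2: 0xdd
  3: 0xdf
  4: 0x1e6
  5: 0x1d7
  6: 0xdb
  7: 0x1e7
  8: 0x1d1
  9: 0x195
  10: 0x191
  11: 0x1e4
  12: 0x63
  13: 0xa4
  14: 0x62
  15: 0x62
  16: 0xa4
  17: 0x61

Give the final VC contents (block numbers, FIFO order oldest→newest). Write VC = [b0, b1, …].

0: 0x1d5 (blk 58, set 2) → MISS  vc=[]
1: 0x1e4 (blk 60, set 4) → MISS  vc=[]
2: 0xdd (blk 27, set 3) → MISS  vc=[]
3: 0xdf (blk 27, set 3) → L1-HIT  vc=[]
4: 0x1e6 (blk 60, set 4) → L1-HIT  vc=[]
5: 0x1d7 (blk 58, set 2) → L1-HIT  vc=[]
6: 0xdb (blk 27, set 3) → L1-HIT  vc=[]
7: 0x1e7 (blk 60, set 4) → L1-HIT  vc=[]
8: 0x1d1 (blk 58, set 2) → L1-HIT  vc=[]
9: 0x195 (blk 50, set 2) → MISS  vc=[58]
10: 0x191 (blk 50, set 2) → L1-HIT  vc=[58]
11: 0x1e4 (blk 60, set 4) → L1-HIT  vc=[58]
12: 0x63 (blk 12, set 4) → MISS  vc=[58, 60]
13: 0xa4 (blk 20, set 4) → MISS  vc=[58, 60, 12]
14: 0x62 (blk 12, set 4) → VC-HIT  vc=[58, 60, 20]
15: 0x62 (blk 12, set 4) → L1-HIT  vc=[58, 60, 20]
16: 0xa4 (blk 20, set 4) → VC-HIT  vc=[58, 60, 12]
17: 0x61 (blk 12, set 4) → VC-HIT  vc=[58, 60, 20]

VC = [58, 60, 20]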